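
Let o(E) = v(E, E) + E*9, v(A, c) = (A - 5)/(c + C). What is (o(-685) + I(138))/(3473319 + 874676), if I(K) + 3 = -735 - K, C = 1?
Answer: -802559/495671430 ≈ -0.0016191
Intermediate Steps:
I(K) = -738 - K (I(K) = -3 + (-735 - K) = -738 - K)
v(A, c) = (-5 + A)/(1 + c) (v(A, c) = (A - 5)/(c + 1) = (-5 + A)/(1 + c))
o(E) = 9*E + (-5 + E)/(1 + E) (o(E) = (-5 + E)/(1 + E) + E*9 = (-5 + E)/(1 + E) + 9*E = 9*E + (-5 + E)/(1 + E))
(o(-685) + I(138))/(3473319 + 874676) = ((-5 - 685 + 9*(-685)*(1 - 685))/(1 - 685) + (-738 - 1*138))/(3473319 + 874676) = ((-5 - 685 + 9*(-685)*(-684))/(-684) + (-738 - 138))/4347995 = (-(-5 - 685 + 4216860)/684 - 876)*(1/4347995) = (-1/684*4216170 - 876)*(1/4347995) = (-702695/114 - 876)*(1/4347995) = -802559/114*1/4347995 = -802559/495671430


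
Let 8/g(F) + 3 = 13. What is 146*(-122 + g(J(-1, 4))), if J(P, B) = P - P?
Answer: -88476/5 ≈ -17695.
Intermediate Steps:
J(P, B) = 0
g(F) = ⅘ (g(F) = 8/(-3 + 13) = 8/10 = 8*(⅒) = ⅘)
146*(-122 + g(J(-1, 4))) = 146*(-122 + ⅘) = 146*(-606/5) = -88476/5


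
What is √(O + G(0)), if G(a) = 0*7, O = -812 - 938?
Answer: 5*I*√70 ≈ 41.833*I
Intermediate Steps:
O = -1750
G(a) = 0
√(O + G(0)) = √(-1750 + 0) = √(-1750) = 5*I*√70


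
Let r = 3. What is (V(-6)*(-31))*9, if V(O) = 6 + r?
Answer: -2511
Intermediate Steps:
V(O) = 9 (V(O) = 6 + 3 = 9)
(V(-6)*(-31))*9 = (9*(-31))*9 = -279*9 = -2511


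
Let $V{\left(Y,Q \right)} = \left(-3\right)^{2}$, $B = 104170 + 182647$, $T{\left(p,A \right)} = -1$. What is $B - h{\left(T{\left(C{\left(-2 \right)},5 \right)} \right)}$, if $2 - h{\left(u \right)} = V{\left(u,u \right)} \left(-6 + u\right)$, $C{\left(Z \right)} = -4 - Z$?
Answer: $286752$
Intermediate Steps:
$B = 286817$
$V{\left(Y,Q \right)} = 9$
$h{\left(u \right)} = 56 - 9 u$ ($h{\left(u \right)} = 2 - 9 \left(-6 + u\right) = 2 - \left(-54 + 9 u\right) = 56 - 9 u$)
$B - h{\left(T{\left(C{\left(-2 \right)},5 \right)} \right)} = 286817 - \left(56 - -9\right) = 286817 - \left(56 + 9\right) = 286817 - 65 = 286752$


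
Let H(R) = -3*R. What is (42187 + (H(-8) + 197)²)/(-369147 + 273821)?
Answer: -6502/6809 ≈ -0.95491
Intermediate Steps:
(42187 + (H(-8) + 197)²)/(-369147 + 273821) = (42187 + (-3*(-8) + 197)²)/(-369147 + 273821) = (42187 + (24 + 197)²)/(-95326) = (42187 + 221²)*(-1/95326) = (42187 + 48841)*(-1/95326) = 91028*(-1/95326) = -6502/6809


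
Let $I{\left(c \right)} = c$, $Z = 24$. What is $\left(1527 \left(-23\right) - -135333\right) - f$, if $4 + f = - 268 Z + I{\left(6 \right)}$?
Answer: $106642$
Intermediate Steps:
$f = -6430$ ($f = -4 + \left(\left(-268\right) 24 + 6\right) = -4 + \left(-6432 + 6\right) = -4 - 6426 = -6430$)
$\left(1527 \left(-23\right) - -135333\right) - f = \left(1527 \left(-23\right) - -135333\right) - -6430 = \left(-35121 + 135333\right) + 6430 = 100212 + 6430 = 106642$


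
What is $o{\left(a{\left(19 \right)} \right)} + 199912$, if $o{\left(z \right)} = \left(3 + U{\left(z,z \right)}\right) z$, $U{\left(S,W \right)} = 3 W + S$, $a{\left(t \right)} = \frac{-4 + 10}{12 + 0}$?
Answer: $\frac{399829}{2} \approx 1.9991 \cdot 10^{5}$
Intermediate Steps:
$a{\left(t \right)} = \frac{1}{2}$ ($a{\left(t \right)} = \frac{6}{12} = 6 \cdot \frac{1}{12} = \frac{1}{2}$)
$U{\left(S,W \right)} = S + 3 W$
$o{\left(z \right)} = z \left(3 + 4 z\right)$ ($o{\left(z \right)} = \left(3 + \left(z + 3 z\right)\right) z = \left(3 + 4 z\right) z = z \left(3 + 4 z\right)$)
$o{\left(a{\left(19 \right)} \right)} + 199912 = \frac{3 + 4 \cdot \frac{1}{2}}{2} + 199912 = \frac{3 + 2}{2} + 199912 = \frac{1}{2} \cdot 5 + 199912 = \frac{5}{2} + 199912 = \frac{399829}{2}$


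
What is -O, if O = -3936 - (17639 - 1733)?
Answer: 19842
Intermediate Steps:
O = -19842 (O = -3936 - 1*15906 = -3936 - 15906 = -19842)
-O = -1*(-19842) = 19842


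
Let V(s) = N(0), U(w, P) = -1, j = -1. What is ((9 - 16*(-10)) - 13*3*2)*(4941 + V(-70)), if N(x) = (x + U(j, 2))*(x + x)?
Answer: 449631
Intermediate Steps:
N(x) = 2*x*(-1 + x) (N(x) = (x - 1)*(x + x) = (-1 + x)*(2*x) = 2*x*(-1 + x))
V(s) = 0 (V(s) = 2*0*(-1 + 0) = 2*0*(-1) = 0)
((9 - 16*(-10)) - 13*3*2)*(4941 + V(-70)) = ((9 - 16*(-10)) - 13*3*2)*(4941 + 0) = ((9 + 160) - 39*2)*4941 = (169 - 78)*4941 = 91*4941 = 449631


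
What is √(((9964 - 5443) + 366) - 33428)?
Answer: I*√28541 ≈ 168.94*I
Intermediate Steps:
√(((9964 - 5443) + 366) - 33428) = √((4521 + 366) - 33428) = √(4887 - 33428) = √(-28541) = I*√28541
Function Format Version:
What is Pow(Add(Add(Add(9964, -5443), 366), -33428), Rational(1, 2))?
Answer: Mul(I, Pow(28541, Rational(1, 2))) ≈ Mul(168.94, I)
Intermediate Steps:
Pow(Add(Add(Add(9964, -5443), 366), -33428), Rational(1, 2)) = Pow(Add(Add(4521, 366), -33428), Rational(1, 2)) = Pow(Add(4887, -33428), Rational(1, 2)) = Pow(-28541, Rational(1, 2)) = Mul(I, Pow(28541, Rational(1, 2)))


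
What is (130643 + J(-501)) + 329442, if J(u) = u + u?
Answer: 459083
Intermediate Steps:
J(u) = 2*u
(130643 + J(-501)) + 329442 = (130643 + 2*(-501)) + 329442 = (130643 - 1002) + 329442 = 129641 + 329442 = 459083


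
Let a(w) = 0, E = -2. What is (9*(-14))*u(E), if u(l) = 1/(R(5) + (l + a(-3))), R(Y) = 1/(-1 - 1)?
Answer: 252/5 ≈ 50.400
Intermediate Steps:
R(Y) = -½ (R(Y) = 1/(-2) = -½)
u(l) = 1/(-½ + l) (u(l) = 1/(-½ + (l + 0)) = 1/(-½ + l))
(9*(-14))*u(E) = (9*(-14))*(2/(-1 + 2*(-2))) = -252/(-1 - 4) = -252/(-5) = -252*(-1)/5 = -126*(-⅖) = 252/5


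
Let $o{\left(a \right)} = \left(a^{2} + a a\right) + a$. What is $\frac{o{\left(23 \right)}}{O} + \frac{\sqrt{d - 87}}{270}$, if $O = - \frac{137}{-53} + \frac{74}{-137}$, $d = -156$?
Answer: $\frac{7849141}{14847} + \frac{i \sqrt{3}}{30} \approx 528.67 + 0.057735 i$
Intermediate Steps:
$o{\left(a \right)} = a + 2 a^{2}$ ($o{\left(a \right)} = \left(a^{2} + a^{2}\right) + a = 2 a^{2} + a = a + 2 a^{2}$)
$O = \frac{14847}{7261}$ ($O = \left(-137\right) \left(- \frac{1}{53}\right) + 74 \left(- \frac{1}{137}\right) = \frac{137}{53} - \frac{74}{137} = \frac{14847}{7261} \approx 2.0448$)
$\frac{o{\left(23 \right)}}{O} + \frac{\sqrt{d - 87}}{270} = \frac{23 \left(1 + 2 \cdot 23\right)}{\frac{14847}{7261}} + \frac{\sqrt{-156 - 87}}{270} = 23 \left(1 + 46\right) \frac{7261}{14847} + \sqrt{-243} \cdot \frac{1}{270} = 23 \cdot 47 \cdot \frac{7261}{14847} + 9 i \sqrt{3} \cdot \frac{1}{270} = 1081 \cdot \frac{7261}{14847} + \frac{i \sqrt{3}}{30} = \frac{7849141}{14847} + \frac{i \sqrt{3}}{30}$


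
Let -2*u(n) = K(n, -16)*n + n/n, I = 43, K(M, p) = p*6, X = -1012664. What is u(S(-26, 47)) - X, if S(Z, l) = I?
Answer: 2029455/2 ≈ 1.0147e+6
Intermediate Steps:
K(M, p) = 6*p
S(Z, l) = 43
u(n) = -½ + 48*n (u(n) = -((6*(-16))*n + n/n)/2 = -(-96*n + 1)/2 = -(1 - 96*n)/2 = -½ + 48*n)
u(S(-26, 47)) - X = (-½ + 48*43) - 1*(-1012664) = (-½ + 2064) + 1012664 = 4127/2 + 1012664 = 2029455/2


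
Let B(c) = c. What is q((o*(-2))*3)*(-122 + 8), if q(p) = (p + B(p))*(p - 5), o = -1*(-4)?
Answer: -158688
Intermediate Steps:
o = 4
q(p) = 2*p*(-5 + p) (q(p) = (p + p)*(p - 5) = (2*p)*(-5 + p) = 2*p*(-5 + p))
q((o*(-2))*3)*(-122 + 8) = (2*((4*(-2))*3)*(-5 + (4*(-2))*3))*(-122 + 8) = (2*(-8*3)*(-5 - 8*3))*(-114) = (2*(-24)*(-5 - 24))*(-114) = (2*(-24)*(-29))*(-114) = 1392*(-114) = -158688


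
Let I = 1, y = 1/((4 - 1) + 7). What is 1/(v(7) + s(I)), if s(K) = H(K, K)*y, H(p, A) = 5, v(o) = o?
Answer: 2/15 ≈ 0.13333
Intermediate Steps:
y = 1/10 (y = 1/(3 + 7) = 1/10 ≈ 0.10000)
s(K) = 1/2 (s(K) = 5*(1/10) = 1/2)
1/(v(7) + s(I)) = 1/(7 + 1/2) = 1/(15/2) = 2/15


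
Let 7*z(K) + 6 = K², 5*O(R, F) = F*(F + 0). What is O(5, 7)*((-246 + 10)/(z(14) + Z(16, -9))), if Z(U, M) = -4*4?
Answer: -40474/195 ≈ -207.56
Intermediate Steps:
O(R, F) = F²/5 (O(R, F) = (F*(F + 0))/5 = (F*F)/5 = F²/5)
z(K) = -6/7 + K²/7
Z(U, M) = -16
O(5, 7)*((-246 + 10)/(z(14) + Z(16, -9))) = ((⅕)*7²)*((-246 + 10)/((-6/7 + (⅐)*14²) - 16)) = ((⅕)*49)*(-236/((-6/7 + (⅐)*196) - 16)) = 49*(-236/((-6/7 + 28) - 16))/5 = 49*(-236/(190/7 - 16))/5 = 49*(-236/78/7)/5 = 49*(-236*7/78)/5 = (49/5)*(-826/39) = -40474/195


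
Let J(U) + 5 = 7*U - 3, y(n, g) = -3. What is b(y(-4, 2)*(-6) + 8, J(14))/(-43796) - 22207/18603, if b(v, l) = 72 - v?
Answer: -9183335/7686198 ≈ -1.1948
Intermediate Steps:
J(U) = -8 + 7*U (J(U) = -5 + (7*U - 3) = -5 + (-3 + 7*U) = -8 + 7*U)
b(y(-4, 2)*(-6) + 8, J(14))/(-43796) - 22207/18603 = (72 - (-3*(-6) + 8))/(-43796) - 22207/18603 = (72 - (18 + 8))*(-1/43796) - 22207*1/18603 = (72 - 1*26)*(-1/43796) - 419/351 = (72 - 26)*(-1/43796) - 419/351 = 46*(-1/43796) - 419/351 = -23/21898 - 419/351 = -9183335/7686198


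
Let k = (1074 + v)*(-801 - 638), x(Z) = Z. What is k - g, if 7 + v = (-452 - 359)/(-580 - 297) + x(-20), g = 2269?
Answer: -1324474083/877 ≈ -1.5102e+6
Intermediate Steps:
v = -22868/877 (v = -7 + ((-452 - 359)/(-580 - 297) - 20) = -7 + (-811/(-877) - 20) = -7 + (-811*(-1/877) - 20) = -7 + (811/877 - 20) = -7 - 16729/877 = -22868/877 ≈ -26.075)
k = -1322484170/877 (k = (1074 - 22868/877)*(-801 - 638) = (919030/877)*(-1439) = -1322484170/877 ≈ -1.5080e+6)
k - g = -1322484170/877 - 1*2269 = -1322484170/877 - 2269 = -1324474083/877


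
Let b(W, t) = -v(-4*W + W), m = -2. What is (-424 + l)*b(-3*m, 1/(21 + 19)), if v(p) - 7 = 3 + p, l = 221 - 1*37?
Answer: -1920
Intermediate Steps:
l = 184 (l = 221 - 37 = 184)
v(p) = 10 + p (v(p) = 7 + (3 + p) = 10 + p)
b(W, t) = -10 + 3*W (b(W, t) = -(10 + (-4*W + W)) = -(10 - 3*W) = -10 + 3*W)
(-424 + l)*b(-3*m, 1/(21 + 19)) = (-424 + 184)*(-10 + 3*(-3*(-2))) = -240*(-10 + 3*6) = -240*(-10 + 18) = -240*8 = -1920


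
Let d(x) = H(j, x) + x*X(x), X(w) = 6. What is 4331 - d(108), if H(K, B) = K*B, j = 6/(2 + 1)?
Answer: 3467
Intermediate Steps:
j = 2 (j = 6/3 = 6*(1/3) = 2)
H(K, B) = B*K
d(x) = 8*x (d(x) = x*2 + x*6 = 2*x + 6*x = 8*x)
4331 - d(108) = 4331 - 8*108 = 4331 - 1*864 = 4331 - 864 = 3467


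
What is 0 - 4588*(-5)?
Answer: 22940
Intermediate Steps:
0 - 4588*(-5) = 0 - 148*(-155) = 0 + 22940 = 22940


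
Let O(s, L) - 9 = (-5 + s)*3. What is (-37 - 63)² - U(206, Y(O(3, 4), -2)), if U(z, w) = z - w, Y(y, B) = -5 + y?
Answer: 9792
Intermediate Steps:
O(s, L) = -6 + 3*s (O(s, L) = 9 + (-5 + s)*3 = 9 + (-15 + 3*s) = -6 + 3*s)
(-37 - 63)² - U(206, Y(O(3, 4), -2)) = (-37 - 63)² - (206 - (-5 + (-6 + 3*3))) = (-100)² - (206 - (-5 + (-6 + 9))) = 10000 - (206 - (-5 + 3)) = 10000 - (206 - 1*(-2)) = 10000 - (206 + 2) = 10000 - 1*208 = 10000 - 208 = 9792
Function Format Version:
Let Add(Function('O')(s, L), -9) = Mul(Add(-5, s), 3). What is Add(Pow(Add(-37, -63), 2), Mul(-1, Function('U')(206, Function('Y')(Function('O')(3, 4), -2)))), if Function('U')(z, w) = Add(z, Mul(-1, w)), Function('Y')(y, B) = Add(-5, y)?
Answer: 9792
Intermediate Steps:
Function('O')(s, L) = Add(-6, Mul(3, s)) (Function('O')(s, L) = Add(9, Mul(Add(-5, s), 3)) = Add(9, Add(-15, Mul(3, s))) = Add(-6, Mul(3, s)))
Add(Pow(Add(-37, -63), 2), Mul(-1, Function('U')(206, Function('Y')(Function('O')(3, 4), -2)))) = Add(Pow(Add(-37, -63), 2), Mul(-1, Add(206, Mul(-1, Add(-5, Add(-6, Mul(3, 3))))))) = Add(Pow(-100, 2), Mul(-1, Add(206, Mul(-1, Add(-5, Add(-6, 9)))))) = Add(10000, Mul(-1, Add(206, Mul(-1, Add(-5, 3))))) = Add(10000, Mul(-1, Add(206, Mul(-1, -2)))) = Add(10000, Mul(-1, Add(206, 2))) = Add(10000, Mul(-1, 208)) = Add(10000, -208) = 9792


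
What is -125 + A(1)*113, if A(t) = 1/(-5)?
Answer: -738/5 ≈ -147.60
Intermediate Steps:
A(t) = -1/5
-125 + A(1)*113 = -125 - 1/5*113 = -125 - 113/5 = -738/5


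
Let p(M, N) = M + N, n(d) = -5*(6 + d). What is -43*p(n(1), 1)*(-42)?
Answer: -61404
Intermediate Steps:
n(d) = -30 - 5*d
-43*p(n(1), 1)*(-42) = -43*((-30 - 5*1) + 1)*(-42) = -43*((-30 - 5) + 1)*(-42) = -43*(-35 + 1)*(-42) = -43*(-34)*(-42) = 1462*(-42) = -61404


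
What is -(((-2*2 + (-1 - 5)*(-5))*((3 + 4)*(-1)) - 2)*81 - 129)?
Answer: 15033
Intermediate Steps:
-(((-2*2 + (-1 - 5)*(-5))*((3 + 4)*(-1)) - 2)*81 - 129) = -(((-4 - 6*(-5))*(7*(-1)) - 2)*81 - 129) = -(((-4 + 30)*(-7) - 2)*81 - 129) = -((26*(-7) - 2)*81 - 129) = -((-182 - 2)*81 - 129) = -(-184*81 - 129) = -(-14904 - 129) = -1*(-15033) = 15033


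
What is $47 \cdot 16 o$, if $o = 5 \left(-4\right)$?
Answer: $-15040$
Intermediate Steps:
$o = -20$
$47 \cdot 16 o = 47 \cdot 16 \left(-20\right) = 752 \left(-20\right) = -15040$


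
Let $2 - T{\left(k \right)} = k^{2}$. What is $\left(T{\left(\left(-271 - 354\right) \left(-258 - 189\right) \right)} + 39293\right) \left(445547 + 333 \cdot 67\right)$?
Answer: $-36516481272551140$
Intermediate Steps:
$T{\left(k \right)} = 2 - k^{2}$
$\left(T{\left(\left(-271 - 354\right) \left(-258 - 189\right) \right)} + 39293\right) \left(445547 + 333 \cdot 67\right) = \left(\left(2 - \left(\left(-271 - 354\right) \left(-258 - 189\right)\right)^{2}\right) + 39293\right) \left(445547 + 333 \cdot 67\right) = \left(\left(2 - \left(\left(-625\right) \left(-447\right)\right)^{2}\right) + 39293\right) \left(445547 + 22311\right) = \left(\left(2 - 279375^{2}\right) + 39293\right) 467858 = \left(\left(2 - 78050390625\right) + 39293\right) 467858 = \left(-78050390623 + 39293\right) 467858 = \left(-78050351330\right) 467858 = -36516481272551140$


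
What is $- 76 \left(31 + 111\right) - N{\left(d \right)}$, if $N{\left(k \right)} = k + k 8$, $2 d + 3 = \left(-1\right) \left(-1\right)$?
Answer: $-10783$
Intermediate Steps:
$d = -1$ ($d = - \frac{3}{2} + \frac{\left(-1\right) \left(-1\right)}{2} = - \frac{3}{2} + \frac{1}{2} \cdot 1 = - \frac{3}{2} + \frac{1}{2} = -1$)
$N{\left(k \right)} = 9 k$ ($N{\left(k \right)} = k + 8 k = 9 k$)
$- 76 \left(31 + 111\right) - N{\left(d \right)} = - 76 \left(31 + 111\right) - 9 \left(-1\right) = \left(-76\right) 142 - -9 = -10792 + 9 = -10783$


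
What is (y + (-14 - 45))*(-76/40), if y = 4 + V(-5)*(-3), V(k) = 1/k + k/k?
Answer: 5453/50 ≈ 109.06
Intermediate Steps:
V(k) = 1 + 1/k (V(k) = 1/k + 1 = 1 + 1/k)
y = 8/5 (y = 4 + ((1 - 5)/(-5))*(-3) = 4 - 1/5*(-4)*(-3) = 4 + (4/5)*(-3) = 4 - 12/5 = 8/5 ≈ 1.6000)
(y + (-14 - 45))*(-76/40) = (8/5 + (-14 - 45))*(-76/40) = (8/5 - 59)*(-76*1/40) = -287/5*(-19/10) = 5453/50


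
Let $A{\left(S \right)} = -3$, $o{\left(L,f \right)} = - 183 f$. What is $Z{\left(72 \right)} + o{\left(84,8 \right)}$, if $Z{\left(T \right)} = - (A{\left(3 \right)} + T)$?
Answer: $-1533$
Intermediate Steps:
$Z{\left(T \right)} = 3 - T$ ($Z{\left(T \right)} = - (-3 + T) = 3 - T$)
$Z{\left(72 \right)} + o{\left(84,8 \right)} = \left(3 - 72\right) - 1464 = -69 - 1464 = -1533$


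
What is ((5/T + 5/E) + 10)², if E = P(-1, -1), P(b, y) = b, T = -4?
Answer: 225/16 ≈ 14.063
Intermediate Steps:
E = -1
((5/T + 5/E) + 10)² = ((5/(-4) + 5/(-1)) + 10)² = ((5*(-¼) + 5*(-1)) + 10)² = ((-5/4 - 5) + 10)² = (-25/4 + 10)² = (15/4)² = 225/16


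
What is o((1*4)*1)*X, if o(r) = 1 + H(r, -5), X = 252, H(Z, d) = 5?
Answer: 1512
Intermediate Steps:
o(r) = 6 (o(r) = 1 + 5 = 6)
o((1*4)*1)*X = 6*252 = 1512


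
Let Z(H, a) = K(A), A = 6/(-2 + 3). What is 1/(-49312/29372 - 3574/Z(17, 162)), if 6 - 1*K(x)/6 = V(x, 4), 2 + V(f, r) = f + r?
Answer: 44058/13047973 ≈ 0.0033766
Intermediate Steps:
V(f, r) = -2 + f + r (V(f, r) = -2 + (f + r) = -2 + f + r)
A = 6 (A = 6/1 = 1*6 = 6)
K(x) = 24 - 6*x (K(x) = 36 - 6*(-2 + x + 4) = 36 - 6*(2 + x) = 36 + (-12 - 6*x) = 24 - 6*x)
Z(H, a) = -12 (Z(H, a) = 24 - 6*6 = 24 - 36 = -12)
1/(-49312/29372 - 3574/Z(17, 162)) = 1/(-49312/29372 - 3574/(-12)) = 1/(-49312*1/29372 - 3574*(-1/12)) = 1/(-12328/7343 + 1787/6) = 1/(13047973/44058) = 44058/13047973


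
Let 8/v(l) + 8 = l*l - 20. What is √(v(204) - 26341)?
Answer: 5*I*√113895963915/10397 ≈ 162.3*I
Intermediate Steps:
v(l) = 8/(-28 + l²) (v(l) = 8/(-8 + (l*l - 20)) = 8/(-8 + (l² - 20)) = 8/(-8 + (-20 + l²)) = 8/(-28 + l²))
√(v(204) - 26341) = √(8/(-28 + 204²) - 26341) = √(8/(-28 + 41616) - 26341) = √(8/41588 - 26341) = √(8*(1/41588) - 26341) = √(2/10397 - 26341) = √(-273867375/10397) = 5*I*√113895963915/10397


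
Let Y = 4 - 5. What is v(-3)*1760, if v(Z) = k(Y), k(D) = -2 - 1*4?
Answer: -10560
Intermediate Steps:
Y = -1
k(D) = -6 (k(D) = -2 - 4 = -6)
v(Z) = -6
v(-3)*1760 = -6*1760 = -10560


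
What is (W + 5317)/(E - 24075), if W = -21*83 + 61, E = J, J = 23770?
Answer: -727/61 ≈ -11.918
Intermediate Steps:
E = 23770
W = -1682 (W = -1743 + 61 = -1682)
(W + 5317)/(E - 24075) = (-1682 + 5317)/(23770 - 24075) = 3635/(-305) = 3635*(-1/305) = -727/61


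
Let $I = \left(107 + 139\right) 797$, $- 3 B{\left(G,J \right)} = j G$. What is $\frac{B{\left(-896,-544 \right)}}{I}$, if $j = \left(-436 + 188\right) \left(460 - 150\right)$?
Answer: $- \frac{34442240}{294093} \approx -117.11$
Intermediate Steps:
$j = -76880$ ($j = \left(-248\right) 310 = -76880$)
$B{\left(G,J \right)} = \frac{76880 G}{3}$ ($B{\left(G,J \right)} = - \frac{\left(-76880\right) G}{3} = \frac{76880 G}{3}$)
$I = 196062$ ($I = 246 \cdot 797 = 196062$)
$\frac{B{\left(-896,-544 \right)}}{I} = \frac{\frac{76880}{3} \left(-896\right)}{196062} = \left(- \frac{68884480}{3}\right) \frac{1}{196062} = - \frac{34442240}{294093}$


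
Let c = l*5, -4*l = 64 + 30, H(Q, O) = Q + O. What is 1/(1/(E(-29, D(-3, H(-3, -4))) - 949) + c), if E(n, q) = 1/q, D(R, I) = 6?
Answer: -11386/1337867 ≈ -0.0085106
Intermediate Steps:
H(Q, O) = O + Q
l = -47/2 (l = -(64 + 30)/4 = -¼*94 = -47/2 ≈ -23.500)
c = -235/2 (c = -47/2*5 = -235/2 ≈ -117.50)
1/(1/(E(-29, D(-3, H(-3, -4))) - 949) + c) = 1/(1/(1/6 - 949) - 235/2) = 1/(1/(⅙ - 949) - 235/2) = 1/(1/(-5693/6) - 235/2) = 1/(-6/5693 - 235/2) = 1/(-1337867/11386) = -11386/1337867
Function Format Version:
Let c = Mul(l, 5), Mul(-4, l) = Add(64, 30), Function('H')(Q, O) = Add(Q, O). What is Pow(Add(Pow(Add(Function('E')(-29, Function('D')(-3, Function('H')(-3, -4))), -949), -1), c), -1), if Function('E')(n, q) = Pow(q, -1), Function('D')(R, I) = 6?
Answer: Rational(-11386, 1337867) ≈ -0.0085106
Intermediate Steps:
Function('H')(Q, O) = Add(O, Q)
l = Rational(-47, 2) (l = Mul(Rational(-1, 4), Add(64, 30)) = Mul(Rational(-1, 4), 94) = Rational(-47, 2) ≈ -23.500)
c = Rational(-235, 2) (c = Mul(Rational(-47, 2), 5) = Rational(-235, 2) ≈ -117.50)
Pow(Add(Pow(Add(Function('E')(-29, Function('D')(-3, Function('H')(-3, -4))), -949), -1), c), -1) = Pow(Add(Pow(Add(Pow(6, -1), -949), -1), Rational(-235, 2)), -1) = Pow(Add(Pow(Add(Rational(1, 6), -949), -1), Rational(-235, 2)), -1) = Pow(Add(Pow(Rational(-5693, 6), -1), Rational(-235, 2)), -1) = Pow(Add(Rational(-6, 5693), Rational(-235, 2)), -1) = Pow(Rational(-1337867, 11386), -1) = Rational(-11386, 1337867)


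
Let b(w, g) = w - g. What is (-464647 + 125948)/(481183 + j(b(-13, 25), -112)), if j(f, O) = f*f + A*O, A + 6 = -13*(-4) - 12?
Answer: -338699/478819 ≈ -0.70736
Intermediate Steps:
A = 34 (A = -6 + (-13*(-4) - 12) = -6 + (52 - 12) = -6 + 40 = 34)
j(f, O) = f² + 34*O (j(f, O) = f*f + 34*O = f² + 34*O)
(-464647 + 125948)/(481183 + j(b(-13, 25), -112)) = (-464647 + 125948)/(481183 + ((-13 - 1*25)² + 34*(-112))) = -338699/(481183 + ((-13 - 25)² - 3808)) = -338699/(481183 + ((-38)² - 3808)) = -338699/(481183 + (1444 - 3808)) = -338699/(481183 - 2364) = -338699/478819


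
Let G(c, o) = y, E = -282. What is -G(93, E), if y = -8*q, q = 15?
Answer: 120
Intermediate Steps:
y = -120 (y = -8*15 = -120)
G(c, o) = -120
-G(93, E) = -1*(-120) = 120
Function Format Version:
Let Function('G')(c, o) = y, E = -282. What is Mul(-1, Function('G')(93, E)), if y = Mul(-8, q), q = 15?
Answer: 120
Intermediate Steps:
y = -120 (y = Mul(-8, 15) = -120)
Function('G')(c, o) = -120
Mul(-1, Function('G')(93, E)) = Mul(-1, -120) = 120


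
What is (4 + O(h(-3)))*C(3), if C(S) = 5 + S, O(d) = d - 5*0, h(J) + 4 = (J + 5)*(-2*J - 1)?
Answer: 80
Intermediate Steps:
h(J) = -4 + (-1 - 2*J)*(5 + J) (h(J) = -4 + (J + 5)*(-2*J - 1) = -4 + (5 + J)*(-1 - 2*J) = -4 + (-1 - 2*J)*(5 + J))
O(d) = d (O(d) = d + 0 = d)
(4 + O(h(-3)))*C(3) = (4 + (-9 - 11*(-3) - 2*(-3)**2))*(5 + 3) = (4 + (-9 + 33 - 2*9))*8 = (4 + (-9 + 33 - 18))*8 = (4 + 6)*8 = 10*8 = 80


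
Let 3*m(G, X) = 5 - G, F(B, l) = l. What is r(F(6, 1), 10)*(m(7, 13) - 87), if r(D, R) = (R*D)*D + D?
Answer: -2893/3 ≈ -964.33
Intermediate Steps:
m(G, X) = 5/3 - G/3 (m(G, X) = (5 - G)/3 = 5/3 - G/3)
r(D, R) = D + R*D² (r(D, R) = (D*R)*D + D = R*D² + D = D + R*D²)
r(F(6, 1), 10)*(m(7, 13) - 87) = (1*(1 + 1*10))*((5/3 - ⅓*7) - 87) = (1*(1 + 10))*((5/3 - 7/3) - 87) = (1*11)*(-⅔ - 87) = 11*(-263/3) = -2893/3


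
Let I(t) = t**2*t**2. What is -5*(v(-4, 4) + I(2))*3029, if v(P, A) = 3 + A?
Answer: -348335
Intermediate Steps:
I(t) = t**4
-5*(v(-4, 4) + I(2))*3029 = -5*((3 + 4) + 2**4)*3029 = -5*(7 + 16)*3029 = -5*23*3029 = -115*3029 = -348335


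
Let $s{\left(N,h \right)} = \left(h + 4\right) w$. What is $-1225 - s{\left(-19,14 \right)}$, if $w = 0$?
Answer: $-1225$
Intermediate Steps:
$s{\left(N,h \right)} = 0$ ($s{\left(N,h \right)} = \left(h + 4\right) 0 = \left(4 + h\right) 0 = 0$)
$-1225 - s{\left(-19,14 \right)} = -1225 - 0 = -1225 + 0 = -1225$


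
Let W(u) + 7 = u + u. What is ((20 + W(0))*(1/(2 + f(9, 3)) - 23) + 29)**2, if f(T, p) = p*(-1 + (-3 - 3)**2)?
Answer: 833881129/11449 ≈ 72834.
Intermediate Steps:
W(u) = -7 + 2*u (W(u) = -7 + (u + u) = -7 + 2*u)
f(T, p) = 35*p (f(T, p) = p*(-1 + (-6)**2) = p*(-1 + 36) = p*35 = 35*p)
((20 + W(0))*(1/(2 + f(9, 3)) - 23) + 29)**2 = ((20 + (-7 + 2*0))*(1/(2 + 35*3) - 23) + 29)**2 = ((20 + (-7 + 0))*(1/(2 + 105) - 23) + 29)**2 = ((20 - 7)*(1/107 - 23) + 29)**2 = (13*(1/107 - 23) + 29)**2 = (13*(-2460/107) + 29)**2 = (-31980/107 + 29)**2 = (-28877/107)**2 = 833881129/11449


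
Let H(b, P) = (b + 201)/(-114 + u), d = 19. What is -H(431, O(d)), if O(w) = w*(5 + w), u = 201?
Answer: -632/87 ≈ -7.2644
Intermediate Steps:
H(b, P) = 67/29 + b/87 (H(b, P) = (b + 201)/(-114 + 201) = (201 + b)/87 = (201 + b)*(1/87) = 67/29 + b/87)
-H(431, O(d)) = -(67/29 + (1/87)*431) = -(67/29 + 431/87) = -1*632/87 = -632/87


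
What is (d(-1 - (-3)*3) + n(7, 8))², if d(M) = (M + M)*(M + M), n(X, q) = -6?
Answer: 62500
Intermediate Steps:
d(M) = 4*M² (d(M) = (2*M)*(2*M) = 4*M²)
(d(-1 - (-3)*3) + n(7, 8))² = (4*(-1 - (-3)*3)² - 6)² = (4*(-1 - 1*(-9))² - 6)² = (4*(-1 + 9)² - 6)² = (4*8² - 6)² = (4*64 - 6)² = (256 - 6)² = 250² = 62500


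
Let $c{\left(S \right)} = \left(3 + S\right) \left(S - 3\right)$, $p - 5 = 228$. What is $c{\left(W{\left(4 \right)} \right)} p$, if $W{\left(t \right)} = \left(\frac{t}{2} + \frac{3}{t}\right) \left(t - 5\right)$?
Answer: $- \frac{5359}{16} \approx -334.94$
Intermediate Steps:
$p = 233$ ($p = 5 + 228 = 233$)
$W{\left(t \right)} = \left(-5 + t\right) \left(\frac{t}{2} + \frac{3}{t}\right)$ ($W{\left(t \right)} = \left(t \frac{1}{2} + \frac{3}{t}\right) \left(-5 + t\right) = \left(\frac{t}{2} + \frac{3}{t}\right) \left(-5 + t\right) = \left(-5 + t\right) \left(\frac{t}{2} + \frac{3}{t}\right)$)
$c{\left(S \right)} = \left(-3 + S\right) \left(3 + S\right)$ ($c{\left(S \right)} = \left(3 + S\right) \left(-3 + S\right) = \left(-3 + S\right) \left(3 + S\right)$)
$c{\left(W{\left(4 \right)} \right)} p = \left(-9 + \left(\frac{-30 + 4 \left(6 + 4^{2} - 20\right)}{2 \cdot 4}\right)^{2}\right) 233 = \left(-9 + \left(\frac{1}{2} \cdot \frac{1}{4} \left(-30 + 4 \left(6 + 16 - 20\right)\right)\right)^{2}\right) 233 = \left(-9 + \left(\frac{1}{2} \cdot \frac{1}{4} \left(-30 + 4 \cdot 2\right)\right)^{2}\right) 233 = \left(-9 + \left(\frac{1}{2} \cdot \frac{1}{4} \left(-30 + 8\right)\right)^{2}\right) 233 = \left(-9 + \left(\frac{1}{2} \cdot \frac{1}{4} \left(-22\right)\right)^{2}\right) 233 = \left(-9 + \left(- \frac{11}{4}\right)^{2}\right) 233 = \left(-9 + \frac{121}{16}\right) 233 = \left(- \frac{23}{16}\right) 233 = - \frac{5359}{16}$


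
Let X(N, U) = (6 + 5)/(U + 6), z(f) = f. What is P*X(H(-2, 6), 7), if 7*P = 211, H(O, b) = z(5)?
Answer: 2321/91 ≈ 25.505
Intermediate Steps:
H(O, b) = 5
X(N, U) = 11/(6 + U)
P = 211/7 (P = (⅐)*211 = 211/7 ≈ 30.143)
P*X(H(-2, 6), 7) = 211*(11/(6 + 7))/7 = 211*(11/13)/7 = 211*(11*(1/13))/7 = (211/7)*(11/13) = 2321/91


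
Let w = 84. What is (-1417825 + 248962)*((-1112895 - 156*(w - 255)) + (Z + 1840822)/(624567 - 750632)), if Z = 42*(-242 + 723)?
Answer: 160059493033652517/126065 ≈ 1.2697e+12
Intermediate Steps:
Z = 20202 (Z = 42*481 = 20202)
(-1417825 + 248962)*((-1112895 - 156*(w - 255)) + (Z + 1840822)/(624567 - 750632)) = (-1417825 + 248962)*((-1112895 - 156*(84 - 255)) + (20202 + 1840822)/(624567 - 750632)) = -1168863*((-1112895 - 156*(-171)) + 1861024/(-126065)) = -1168863*((-1112895 - 1*(-26676)) + 1861024*(-1/126065)) = -1168863*((-1112895 + 26676) - 1861024/126065) = -1168863*(-1086219 - 1861024/126065) = -1168863*(-136936059259/126065) = 160059493033652517/126065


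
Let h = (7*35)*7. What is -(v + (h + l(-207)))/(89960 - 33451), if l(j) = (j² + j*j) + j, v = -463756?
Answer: 376550/56509 ≈ 6.6635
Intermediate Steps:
l(j) = j + 2*j² (l(j) = (j² + j²) + j = 2*j² + j = j + 2*j²)
h = 1715 (h = 245*7 = 1715)
-(v + (h + l(-207)))/(89960 - 33451) = -(-463756 + (1715 - 207*(1 + 2*(-207))))/(89960 - 33451) = -(-463756 + (1715 - 207*(1 - 414)))/56509 = -(-463756 + (1715 - 207*(-413)))/56509 = -(-463756 + (1715 + 85491))/56509 = -(-463756 + 87206)/56509 = -(-376550)/56509 = -1*(-376550/56509) = 376550/56509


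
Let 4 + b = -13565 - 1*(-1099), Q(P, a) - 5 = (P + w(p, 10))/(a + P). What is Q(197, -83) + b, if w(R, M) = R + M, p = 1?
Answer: -710401/57 ≈ -12463.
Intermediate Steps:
w(R, M) = M + R
Q(P, a) = 5 + (11 + P)/(P + a) (Q(P, a) = 5 + (P + (10 + 1))/(a + P) = 5 + (P + 11)/(P + a) = 5 + (11 + P)/(P + a))
b = -12470 (b = -4 + (-13565 - 1*(-1099)) = -4 + (-13565 + 1099) = -4 - 12466 = -12470)
Q(197, -83) + b = (11 + 5*(-83) + 6*197)/(197 - 83) - 12470 = (11 - 415 + 1182)/114 - 12470 = (1/114)*778 - 12470 = 389/57 - 12470 = -710401/57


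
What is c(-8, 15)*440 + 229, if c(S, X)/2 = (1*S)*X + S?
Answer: -112411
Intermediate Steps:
c(S, X) = 2*S + 2*S*X (c(S, X) = 2*((1*S)*X + S) = 2*(S*X + S) = 2*(S + S*X) = 2*S + 2*S*X)
c(-8, 15)*440 + 229 = (2*(-8)*(1 + 15))*440 + 229 = (2*(-8)*16)*440 + 229 = -256*440 + 229 = -112640 + 229 = -112411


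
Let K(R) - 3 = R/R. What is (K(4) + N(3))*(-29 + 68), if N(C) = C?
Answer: 273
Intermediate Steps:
K(R) = 4 (K(R) = 3 + R/R = 3 + 1 = 4)
(K(4) + N(3))*(-29 + 68) = (4 + 3)*(-29 + 68) = 7*39 = 273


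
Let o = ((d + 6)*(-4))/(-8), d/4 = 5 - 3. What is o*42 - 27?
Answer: 267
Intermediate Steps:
d = 8 (d = 4*(5 - 3) = 4*2 = 8)
o = 7 (o = ((8 + 6)*(-4))/(-8) = (14*(-4))*(-⅛) = -56*(-⅛) = 7)
o*42 - 27 = 7*42 - 27 = 294 - 27 = 267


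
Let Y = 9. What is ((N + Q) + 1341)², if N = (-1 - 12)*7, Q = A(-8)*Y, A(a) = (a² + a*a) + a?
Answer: 5428900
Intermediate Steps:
A(a) = a + 2*a² (A(a) = (a² + a²) + a = 2*a² + a = a + 2*a²)
Q = 1080 (Q = -8*(1 + 2*(-8))*9 = -8*(1 - 16)*9 = -8*(-15)*9 = 120*9 = 1080)
N = -91 (N = -13*7 = -91)
((N + Q) + 1341)² = ((-91 + 1080) + 1341)² = (989 + 1341)² = 2330² = 5428900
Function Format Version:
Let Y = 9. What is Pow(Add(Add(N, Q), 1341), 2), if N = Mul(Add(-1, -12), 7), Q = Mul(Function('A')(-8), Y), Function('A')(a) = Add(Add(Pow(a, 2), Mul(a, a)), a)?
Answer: 5428900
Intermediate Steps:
Function('A')(a) = Add(a, Mul(2, Pow(a, 2))) (Function('A')(a) = Add(Add(Pow(a, 2), Pow(a, 2)), a) = Add(Mul(2, Pow(a, 2)), a) = Add(a, Mul(2, Pow(a, 2))))
Q = 1080 (Q = Mul(Mul(-8, Add(1, Mul(2, -8))), 9) = Mul(Mul(-8, Add(1, -16)), 9) = Mul(Mul(-8, -15), 9) = Mul(120, 9) = 1080)
N = -91 (N = Mul(-13, 7) = -91)
Pow(Add(Add(N, Q), 1341), 2) = Pow(Add(Add(-91, 1080), 1341), 2) = Pow(Add(989, 1341), 2) = Pow(2330, 2) = 5428900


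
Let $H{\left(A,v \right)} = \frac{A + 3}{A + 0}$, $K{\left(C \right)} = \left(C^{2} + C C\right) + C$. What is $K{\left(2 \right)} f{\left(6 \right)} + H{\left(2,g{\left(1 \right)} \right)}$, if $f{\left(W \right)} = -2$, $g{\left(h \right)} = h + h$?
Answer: $- \frac{35}{2} \approx -17.5$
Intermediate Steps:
$g{\left(h \right)} = 2 h$
$K{\left(C \right)} = C + 2 C^{2}$ ($K{\left(C \right)} = \left(C^{2} + C^{2}\right) + C = 2 C^{2} + C = C + 2 C^{2}$)
$H{\left(A,v \right)} = \frac{3 + A}{A}$
$K{\left(2 \right)} f{\left(6 \right)} + H{\left(2,g{\left(1 \right)} \right)} = 2 \left(1 + 2 \cdot 2\right) \left(-2\right) + \frac{3 + 2}{2} = 2 \left(1 + 4\right) \left(-2\right) + \frac{1}{2} \cdot 5 = 2 \cdot 5 \left(-2\right) + \frac{5}{2} = 10 \left(-2\right) + \frac{5}{2} = -20 + \frac{5}{2} = - \frac{35}{2}$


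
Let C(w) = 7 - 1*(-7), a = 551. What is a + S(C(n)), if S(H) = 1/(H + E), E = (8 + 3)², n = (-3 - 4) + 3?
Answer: 74386/135 ≈ 551.01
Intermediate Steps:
n = -4 (n = -7 + 3 = -4)
C(w) = 14 (C(w) = 7 + 7 = 14)
E = 121 (E = 11² = 121)
S(H) = 1/(121 + H) (S(H) = 1/(H + 121) = 1/(121 + H))
a + S(C(n)) = 551 + 1/(121 + 14) = 551 + 1/135 = 74386/135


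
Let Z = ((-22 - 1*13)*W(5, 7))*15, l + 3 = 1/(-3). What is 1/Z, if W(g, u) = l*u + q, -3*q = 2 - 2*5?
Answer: 1/10850 ≈ 9.2166e-5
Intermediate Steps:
q = 8/3 (q = -(2 - 2*5)/3 = -(2 - 10)/3 = -1/3*(-8) = 8/3 ≈ 2.6667)
l = -10/3 (l = -3 + 1/(-3) = -3 - 1/3 = -10/3 ≈ -3.3333)
W(g, u) = 8/3 - 10*u/3 (W(g, u) = -10*u/3 + 8/3 = 8/3 - 10*u/3)
Z = 10850 (Z = ((-22 - 1*13)*(8/3 - 10/3*7))*15 = ((-22 - 13)*(8/3 - 70/3))*15 = -35*(-62/3)*15 = (2170/3)*15 = 10850)
1/Z = 1/10850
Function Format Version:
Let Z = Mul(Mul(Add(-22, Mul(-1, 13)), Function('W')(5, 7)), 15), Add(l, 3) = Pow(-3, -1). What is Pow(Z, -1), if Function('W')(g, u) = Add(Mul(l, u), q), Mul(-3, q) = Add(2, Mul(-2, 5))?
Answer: Rational(1, 10850) ≈ 9.2166e-5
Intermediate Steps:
q = Rational(8, 3) (q = Mul(Rational(-1, 3), Add(2, Mul(-2, 5))) = Mul(Rational(-1, 3), Add(2, -10)) = Mul(Rational(-1, 3), -8) = Rational(8, 3) ≈ 2.6667)
l = Rational(-10, 3) (l = Add(-3, Pow(-3, -1)) = Add(-3, Rational(-1, 3)) = Rational(-10, 3) ≈ -3.3333)
Function('W')(g, u) = Add(Rational(8, 3), Mul(Rational(-10, 3), u)) (Function('W')(g, u) = Add(Mul(Rational(-10, 3), u), Rational(8, 3)) = Add(Rational(8, 3), Mul(Rational(-10, 3), u)))
Z = 10850 (Z = Mul(Mul(Add(-22, Mul(-1, 13)), Add(Rational(8, 3), Mul(Rational(-10, 3), 7))), 15) = Mul(Mul(Add(-22, -13), Add(Rational(8, 3), Rational(-70, 3))), 15) = Mul(Mul(-35, Rational(-62, 3)), 15) = Mul(Rational(2170, 3), 15) = 10850)
Pow(Z, -1) = Pow(10850, -1) = Rational(1, 10850)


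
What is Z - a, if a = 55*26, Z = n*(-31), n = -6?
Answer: -1244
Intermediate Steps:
Z = 186 (Z = -6*(-31) = 186)
a = 1430
Z - a = 186 - 1*1430 = 186 - 1430 = -1244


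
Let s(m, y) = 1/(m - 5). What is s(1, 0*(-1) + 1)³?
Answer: -1/64 ≈ -0.015625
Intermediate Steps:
s(m, y) = 1/(-5 + m)
s(1, 0*(-1) + 1)³ = (1/(-5 + 1))³ = (1/(-4))³ = (-¼)³ = -1/64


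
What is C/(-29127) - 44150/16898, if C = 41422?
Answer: -20264347/5022327 ≈ -4.0349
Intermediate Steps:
C/(-29127) - 44150/16898 = 41422/(-29127) - 44150/16898 = 41422*(-1/29127) - 44150*1/16898 = -41422/29127 - 22075/8449 = -20264347/5022327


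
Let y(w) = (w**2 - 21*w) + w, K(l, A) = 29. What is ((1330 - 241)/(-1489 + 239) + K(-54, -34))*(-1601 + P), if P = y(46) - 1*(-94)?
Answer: -10935071/1250 ≈ -8748.1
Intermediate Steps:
y(w) = w**2 - 20*w
P = 1290 (P = 46*(-20 + 46) - 1*(-94) = 46*26 + 94 = 1196 + 94 = 1290)
((1330 - 241)/(-1489 + 239) + K(-54, -34))*(-1601 + P) = ((1330 - 241)/(-1489 + 239) + 29)*(-1601 + 1290) = (1089/(-1250) + 29)*(-311) = (1089*(-1/1250) + 29)*(-311) = (-1089/1250 + 29)*(-311) = (35161/1250)*(-311) = -10935071/1250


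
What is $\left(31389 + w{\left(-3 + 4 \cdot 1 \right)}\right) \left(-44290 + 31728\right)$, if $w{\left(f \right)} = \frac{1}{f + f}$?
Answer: $-394314899$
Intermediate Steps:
$w{\left(f \right)} = \frac{1}{2 f}$
$\left(31389 + w{\left(-3 + 4 \cdot 1 \right)}\right) \left(-44290 + 31728\right) = \left(31389 + \frac{1}{2 \left(-3 + 4 \cdot 1\right)}\right) \left(-44290 + 31728\right) = \left(31389 + \frac{1}{2 \left(-3 + 4\right)}\right) \left(-12562\right) = \left(31389 + \frac{1}{2 \cdot 1}\right) \left(-12562\right) = \left(31389 + \frac{1}{2} \cdot 1\right) \left(-12562\right) = \left(31389 + \frac{1}{2}\right) \left(-12562\right) = \frac{62779}{2} \left(-12562\right) = -394314899$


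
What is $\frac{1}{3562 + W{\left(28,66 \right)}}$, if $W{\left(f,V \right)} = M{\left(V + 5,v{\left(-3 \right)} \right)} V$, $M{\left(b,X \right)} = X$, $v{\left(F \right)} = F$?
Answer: $\frac{1}{3364} \approx 0.00029727$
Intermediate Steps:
$W{\left(f,V \right)} = - 3 V$
$\frac{1}{3562 + W{\left(28,66 \right)}} = \frac{1}{3562 - 198} = \frac{1}{3364}$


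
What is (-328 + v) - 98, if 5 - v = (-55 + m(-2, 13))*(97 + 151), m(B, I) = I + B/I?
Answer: 130431/13 ≈ 10033.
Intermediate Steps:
v = 135969/13 (v = 5 - (-55 + (13 - 2/13))*(97 + 151) = 5 - (-55 + (13 - 2*1/13))*248 = 5 - (-55 + (13 - 2/13))*248 = 5 - (-55 + 167/13)*248 = 5 - (-548)*248/13 = 5 - 1*(-135904/13) = 5 + 135904/13 = 135969/13 ≈ 10459.)
(-328 + v) - 98 = (-328 + 135969/13) - 98 = 131705/13 - 98 = 130431/13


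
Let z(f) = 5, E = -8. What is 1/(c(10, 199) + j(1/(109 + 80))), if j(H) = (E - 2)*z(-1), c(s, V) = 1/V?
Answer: -199/9949 ≈ -0.020002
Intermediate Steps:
j(H) = -50 (j(H) = (-8 - 2)*5 = -10*5 = -50)
1/(c(10, 199) + j(1/(109 + 80))) = 1/(1/199 - 50) = 1/(-9949/199) = -199/9949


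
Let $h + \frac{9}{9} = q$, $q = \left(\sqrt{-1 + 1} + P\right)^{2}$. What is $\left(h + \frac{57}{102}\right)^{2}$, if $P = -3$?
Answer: $\frac{84681}{1156} \approx 73.253$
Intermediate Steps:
$q = 9$ ($q = \left(\sqrt{-1 + 1} - 3\right)^{2} = \left(\sqrt{0} - 3\right)^{2} = \left(0 - 3\right)^{2} = \left(-3\right)^{2} = 9$)
$h = 8$ ($h = -1 + 9 = 8$)
$\left(h + \frac{57}{102}\right)^{2} = \left(8 + \frac{57}{102}\right)^{2} = \left(8 + 57 \cdot \frac{1}{102}\right)^{2} = \left(8 + \frac{19}{34}\right)^{2} = \left(\frac{291}{34}\right)^{2} = \frac{84681}{1156}$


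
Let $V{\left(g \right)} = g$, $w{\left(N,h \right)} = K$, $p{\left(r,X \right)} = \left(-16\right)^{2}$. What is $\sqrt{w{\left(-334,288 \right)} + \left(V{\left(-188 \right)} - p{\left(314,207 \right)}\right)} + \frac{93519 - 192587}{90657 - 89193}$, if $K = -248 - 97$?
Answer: $- \frac{24767}{366} + i \sqrt{789} \approx -67.669 + 28.089 i$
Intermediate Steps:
$p{\left(r,X \right)} = 256$
$K = -345$
$w{\left(N,h \right)} = -345$
$\sqrt{w{\left(-334,288 \right)} + \left(V{\left(-188 \right)} - p{\left(314,207 \right)}\right)} + \frac{93519 - 192587}{90657 - 89193} = \sqrt{-345 - 444} + \frac{93519 - 192587}{90657 - 89193} = \sqrt{-345 - 444} - \frac{99068}{1464} = \sqrt{-345 - 444} - \frac{24767}{366} = \sqrt{-789} - \frac{24767}{366} = i \sqrt{789} - \frac{24767}{366} = - \frac{24767}{366} + i \sqrt{789}$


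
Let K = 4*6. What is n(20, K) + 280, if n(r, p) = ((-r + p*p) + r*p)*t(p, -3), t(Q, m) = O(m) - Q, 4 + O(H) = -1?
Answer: -29764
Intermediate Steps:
O(H) = -5 (O(H) = -4 - 1 = -5)
K = 24
t(Q, m) = -5 - Q
n(r, p) = (-5 - p)*(p² - r + p*r) (n(r, p) = ((-r + p*p) + r*p)*(-5 - p) = ((-r + p²) + p*r)*(-5 - p) = ((p² - r) + p*r)*(-5 - p) = (p² - r + p*r)*(-5 - p) = (-5 - p)*(p² - r + p*r))
n(20, K) + 280 = -(5 + 24)*(24² - 1*20 + 24*20) + 280 = -1*29*(576 - 20 + 480) + 280 = -1*29*1036 + 280 = -30044 + 280 = -29764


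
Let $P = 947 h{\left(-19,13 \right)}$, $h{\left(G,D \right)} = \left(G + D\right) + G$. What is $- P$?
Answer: $23675$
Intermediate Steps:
$h{\left(G,D \right)} = D + 2 G$ ($h{\left(G,D \right)} = \left(D + G\right) + G = D + 2 G$)
$P = -23675$ ($P = 947 \left(13 + 2 \left(-19\right)\right) = 947 \left(13 - 38\right) = 947 \left(-25\right) = -23675$)
$- P = \left(-1\right) \left(-23675\right) = 23675$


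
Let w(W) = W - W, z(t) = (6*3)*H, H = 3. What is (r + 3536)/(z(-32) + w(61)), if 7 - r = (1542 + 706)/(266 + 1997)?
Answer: 8015561/122202 ≈ 65.593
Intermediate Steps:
r = 13593/2263 (r = 7 - (1542 + 706)/(266 + 1997) = 7 - 2248/2263 = 13593/2263 ≈ 6.0066)
z(t) = 54 (z(t) = (6*3)*3 = 18*3 = 54)
w(W) = 0
(r + 3536)/(z(-32) + w(61)) = (13593/2263 + 3536)/(54 + 0) = (8015561/2263)/54 = (8015561/2263)*(1/54) = 8015561/122202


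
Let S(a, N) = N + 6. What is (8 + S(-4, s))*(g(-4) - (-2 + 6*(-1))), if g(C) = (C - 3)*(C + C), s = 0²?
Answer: 896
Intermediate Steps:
s = 0
g(C) = 2*C*(-3 + C) (g(C) = (-3 + C)*(2*C) = 2*C*(-3 + C))
S(a, N) = 6 + N
(8 + S(-4, s))*(g(-4) - (-2 + 6*(-1))) = (8 + (6 + 0))*(2*(-4)*(-3 - 4) - (-2 + 6*(-1))) = (8 + 6)*(2*(-4)*(-7) - (-2 - 6)) = 14*(56 - 1*(-8)) = 14*(56 + 8) = 14*64 = 896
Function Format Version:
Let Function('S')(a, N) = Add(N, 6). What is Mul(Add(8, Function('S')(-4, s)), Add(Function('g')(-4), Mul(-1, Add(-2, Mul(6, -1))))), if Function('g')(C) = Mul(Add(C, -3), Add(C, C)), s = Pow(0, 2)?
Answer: 896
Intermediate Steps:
s = 0
Function('g')(C) = Mul(2, C, Add(-3, C)) (Function('g')(C) = Mul(Add(-3, C), Mul(2, C)) = Mul(2, C, Add(-3, C)))
Function('S')(a, N) = Add(6, N)
Mul(Add(8, Function('S')(-4, s)), Add(Function('g')(-4), Mul(-1, Add(-2, Mul(6, -1))))) = Mul(Add(8, Add(6, 0)), Add(Mul(2, -4, Add(-3, -4)), Mul(-1, Add(-2, Mul(6, -1))))) = Mul(Add(8, 6), Add(Mul(2, -4, -7), Mul(-1, Add(-2, -6)))) = Mul(14, Add(56, Mul(-1, -8))) = Mul(14, Add(56, 8)) = Mul(14, 64) = 896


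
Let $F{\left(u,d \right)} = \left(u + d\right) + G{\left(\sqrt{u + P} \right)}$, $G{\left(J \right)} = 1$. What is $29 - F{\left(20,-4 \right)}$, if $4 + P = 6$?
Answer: $12$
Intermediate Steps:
$P = 2$ ($P = -4 + 6 = 2$)
$F{\left(u,d \right)} = 1 + d + u$ ($F{\left(u,d \right)} = \left(u + d\right) + 1 = \left(d + u\right) + 1 = 1 + d + u$)
$29 - F{\left(20,-4 \right)} = 29 - \left(1 - 4 + 20\right) = 29 - 17 = 12$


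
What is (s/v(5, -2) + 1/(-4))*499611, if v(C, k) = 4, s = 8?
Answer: 3497277/4 ≈ 8.7432e+5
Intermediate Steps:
(s/v(5, -2) + 1/(-4))*499611 = (8/4 + 1/(-4))*499611 = (8*(¼) + 1*(-¼))*499611 = (2 - ¼)*499611 = (7/4)*499611 = 3497277/4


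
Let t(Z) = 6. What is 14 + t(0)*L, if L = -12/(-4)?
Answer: 32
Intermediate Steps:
L = 3 (L = -12*(-1/4) = 3)
14 + t(0)*L = 14 + 6*3 = 14 + 18 = 32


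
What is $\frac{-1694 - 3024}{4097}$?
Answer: $- \frac{4718}{4097} \approx -1.1516$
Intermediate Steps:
$\frac{-1694 - 3024}{4097} = \left(-4718\right) \frac{1}{4097} = - \frac{4718}{4097}$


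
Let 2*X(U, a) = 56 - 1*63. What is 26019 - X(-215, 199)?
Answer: 52045/2 ≈ 26023.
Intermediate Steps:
X(U, a) = -7/2 (X(U, a) = (56 - 1*63)/2 = (56 - 63)/2 = (1/2)*(-7) = -7/2)
26019 - X(-215, 199) = 26019 - 1*(-7/2) = 26019 + 7/2 = 52045/2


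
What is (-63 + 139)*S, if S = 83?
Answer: 6308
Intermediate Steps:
(-63 + 139)*S = (-63 + 139)*83 = 76*83 = 6308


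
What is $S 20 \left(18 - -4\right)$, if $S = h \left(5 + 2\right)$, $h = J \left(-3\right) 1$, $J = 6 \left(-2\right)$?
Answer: $110880$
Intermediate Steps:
$J = -12$
$h = 36$ ($h = \left(-12\right) \left(-3\right) 1 = 36 \cdot 1 = 36$)
$S = 252$ ($S = 36 \left(5 + 2\right) = 36 \cdot 7 = 252$)
$S 20 \left(18 - -4\right) = 252 \cdot 20 \left(18 - -4\right) = 5040 \left(18 + 4\right) = 5040 \cdot 22 = 110880$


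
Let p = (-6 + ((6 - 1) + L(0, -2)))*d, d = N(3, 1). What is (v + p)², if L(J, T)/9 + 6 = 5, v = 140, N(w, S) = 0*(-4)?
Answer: 19600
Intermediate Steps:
N(w, S) = 0
L(J, T) = -9 (L(J, T) = -54 + 9*5 = -54 + 45 = -9)
d = 0
p = 0 (p = (-6 + ((6 - 1) - 9))*0 = (-6 + (5 - 9))*0 = (-6 - 4)*0 = -10*0 = 0)
(v + p)² = (140 + 0)² = 140² = 19600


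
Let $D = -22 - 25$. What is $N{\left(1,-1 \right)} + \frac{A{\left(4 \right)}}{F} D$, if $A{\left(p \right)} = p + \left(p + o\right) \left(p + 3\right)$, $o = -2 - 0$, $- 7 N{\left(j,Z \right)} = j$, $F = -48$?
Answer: $\frac{979}{56} \approx 17.482$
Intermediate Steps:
$N{\left(j,Z \right)} = - \frac{j}{7}$
$o = -2$ ($o = -2 + 0 = -2$)
$A{\left(p \right)} = p + \left(-2 + p\right) \left(3 + p\right)$ ($A{\left(p \right)} = p + \left(p - 2\right) \left(p + 3\right) = p + \left(-2 + p\right) \left(3 + p\right)$)
$D = -47$ ($D = -22 - 25 = -47$)
$N{\left(1,-1 \right)} + \frac{A{\left(4 \right)}}{F} D = \left(- \frac{1}{7}\right) 1 + \frac{-6 + 4^{2} + 2 \cdot 4}{-48} \left(-47\right) = - \frac{1}{7} + \left(-6 + 16 + 8\right) \left(- \frac{1}{48}\right) \left(-47\right) = - \frac{1}{7} + 18 \left(- \frac{1}{48}\right) \left(-47\right) = - \frac{1}{7} - - \frac{141}{8} = - \frac{1}{7} + \frac{141}{8} = \frac{979}{56}$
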